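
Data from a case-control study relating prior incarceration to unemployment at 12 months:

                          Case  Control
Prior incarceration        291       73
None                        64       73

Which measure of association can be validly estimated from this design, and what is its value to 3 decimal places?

4.547

Cells: a = 291, b = 73, c = 64, d = 73.
This is a case-control study: participants were sampled on outcome status, so risks in the source population cannot be estimated directly — relative risk is not valid here. The odds ratio is the appropriate measure.
OR = (a·d)/(b·c) = (291 × 73) / (73 × 64) = 21243 / 4672 = 4.54688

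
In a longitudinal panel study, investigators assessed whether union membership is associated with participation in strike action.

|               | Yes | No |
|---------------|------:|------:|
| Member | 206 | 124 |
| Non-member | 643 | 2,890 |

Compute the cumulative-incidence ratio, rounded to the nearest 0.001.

3.430

Cells: a = 206, b = 124, c = 643, d = 2890.
Risk in exposed = 206/330 = 0.62424; risk in unexposed = 643/3533 = 0.18200.
RR = 0.62424 / 0.18200 = 3.42994
The risk among the exposed is 3.43 times that among the unexposed.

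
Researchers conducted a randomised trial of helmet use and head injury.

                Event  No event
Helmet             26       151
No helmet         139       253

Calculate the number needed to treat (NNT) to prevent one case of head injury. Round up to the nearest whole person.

Risk in treated group = 26/177 = 0.14689; risk in control = 139/392 = 0.35459.
Absolute risk reduction = 0.35459 − 0.14689 = 0.20770
NNT = 1 / ARR = 1 / 0.20770 = 4.815 → round up → 5

5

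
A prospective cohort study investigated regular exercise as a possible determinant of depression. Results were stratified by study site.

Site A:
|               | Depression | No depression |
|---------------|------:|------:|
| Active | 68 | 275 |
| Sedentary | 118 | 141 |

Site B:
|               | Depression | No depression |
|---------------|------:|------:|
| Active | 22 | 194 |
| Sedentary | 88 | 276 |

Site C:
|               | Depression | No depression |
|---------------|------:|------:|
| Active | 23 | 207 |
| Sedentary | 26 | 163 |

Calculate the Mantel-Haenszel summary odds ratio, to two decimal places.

0.37

OR_MH = Σ(aᵢdᵢ/nᵢ) / Σ(bᵢcᵢ/nᵢ), where nᵢ is the stratum total.
Stratum 1 (Site A): n = 602; a·d/n = 68·141/602 = 15.9269; b·c/n = 275·118/602 = 53.9037
Stratum 2 (Site B): n = 580; a·d/n = 22·276/580 = 10.4690; b·c/n = 194·88/580 = 29.4345
Stratum 3 (Site C): n = 419; a·d/n = 23·163/419 = 8.9475; b·c/n = 207·26/419 = 12.8449
OR_MH = (15.9269 + 10.4690 + 8.9475) / (53.9037 + 29.4345 + 12.8449) = 35.3434 / 96.1830 = 0.36746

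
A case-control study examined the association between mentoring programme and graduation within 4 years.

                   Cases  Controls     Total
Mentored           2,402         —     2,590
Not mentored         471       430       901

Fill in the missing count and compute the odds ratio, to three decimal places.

11.664

The missing cell is in the exposed row: 2590 − 2402 = 188.
So a = 2402, b = 188, c = 471, d = 430.
OR = (a·d)/(b·c) = (2402 × 430) / (188 × 471) = 1032860 / 88548 = 11.66441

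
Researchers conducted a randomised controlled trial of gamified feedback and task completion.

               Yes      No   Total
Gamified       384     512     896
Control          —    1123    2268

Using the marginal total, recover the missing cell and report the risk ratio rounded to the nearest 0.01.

0.85

The missing cell is in the unexposed row: 2268 − 1123 = 1145.
So a = 384, b = 512, c = 1145, d = 1123.
RR = [a/(a+b)] / [c/(c+d)] = (384/896) / (1145/2268) = 0.42857/0.50485 = 0.84891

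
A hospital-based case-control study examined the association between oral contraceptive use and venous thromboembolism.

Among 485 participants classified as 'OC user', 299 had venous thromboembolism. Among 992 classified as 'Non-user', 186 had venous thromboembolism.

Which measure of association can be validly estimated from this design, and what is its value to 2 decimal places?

6.97

From the description: a = 299, b = 186, c = 186, d = 806.
This is a hospital-based case-control study: participants were sampled on outcome status, so risks in the source population cannot be estimated directly — relative risk is not valid here. The odds ratio is the appropriate measure.
OR = (a·d)/(b·c) = (299 × 806) / (186 × 186) = 240994 / 34596 = 6.96595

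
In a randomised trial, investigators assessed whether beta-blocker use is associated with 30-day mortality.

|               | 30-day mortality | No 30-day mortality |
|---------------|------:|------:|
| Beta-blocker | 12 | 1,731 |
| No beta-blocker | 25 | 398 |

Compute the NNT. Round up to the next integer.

20

Risk in treated group = 12/1743 = 0.00688; risk in control = 25/423 = 0.05910.
Absolute risk reduction = 0.05910 − 0.00688 = 0.05222
NNT = 1 / ARR = 1 / 0.05222 = 19.151 → round up → 20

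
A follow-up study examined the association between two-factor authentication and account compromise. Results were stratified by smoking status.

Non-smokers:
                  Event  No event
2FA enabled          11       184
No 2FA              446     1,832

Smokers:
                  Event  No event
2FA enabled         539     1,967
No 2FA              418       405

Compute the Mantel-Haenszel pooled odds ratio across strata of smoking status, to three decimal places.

OR_MH = Σ(aᵢdᵢ/nᵢ) / Σ(bᵢcᵢ/nᵢ), where nᵢ is the stratum total.
Stratum 1 (Non-smokers): n = 2473; a·d/n = 11·1832/2473 = 8.1488; b·c/n = 184·446/2473 = 33.1840
Stratum 2 (Smokers): n = 3329; a·d/n = 539·405/3329 = 65.5737; b·c/n = 1967·418/3329 = 246.9829
OR_MH = (8.1488 + 65.5737) / (33.1840 + 246.9829) = 73.7226 / 280.1669 = 0.26314

0.263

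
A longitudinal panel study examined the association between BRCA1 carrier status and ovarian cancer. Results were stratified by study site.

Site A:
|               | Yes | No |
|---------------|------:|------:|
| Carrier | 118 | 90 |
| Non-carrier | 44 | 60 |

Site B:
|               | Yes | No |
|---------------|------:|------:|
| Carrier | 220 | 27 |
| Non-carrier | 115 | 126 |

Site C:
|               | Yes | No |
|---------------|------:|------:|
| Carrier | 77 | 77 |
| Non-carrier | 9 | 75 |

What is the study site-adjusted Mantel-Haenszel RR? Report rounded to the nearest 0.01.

1.88

RR_MH = Σ(aᵢ·n₀ᵢ/nᵢ) / Σ(cᵢ·n₁ᵢ/nᵢ), with n₁ᵢ = aᵢ+bᵢ (exposed), n₀ᵢ = cᵢ+dᵢ (unexposed), nᵢ = n₁ᵢ+n₀ᵢ.
Stratum 1 (Site A): n₁ = 208, n₀ = 104, n = 312; a·n₀/n = 118·104/312 = 39.3333; c·n₁/n = 44·208/312 = 29.3333
Stratum 2 (Site B): n₁ = 247, n₀ = 241, n = 488; a·n₀/n = 220·241/488 = 108.6475; c·n₁/n = 115·247/488 = 58.2070
Stratum 3 (Site C): n₁ = 154, n₀ = 84, n = 238; a·n₀/n = 77·84/238 = 27.1765; c·n₁/n = 9·154/238 = 5.8235
RR_MH = (39.3333 + 108.6475 + 27.1765) / (29.3333 + 58.2070 + 5.8235) = 175.1573 / 93.3638 = 1.87607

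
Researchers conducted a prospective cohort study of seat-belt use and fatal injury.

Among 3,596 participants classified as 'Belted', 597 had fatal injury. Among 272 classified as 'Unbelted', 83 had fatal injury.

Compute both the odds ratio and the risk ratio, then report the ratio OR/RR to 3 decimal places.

From the description: a = 597, b = 2999, c = 83, d = 189.
OR = (597·189)/(2999·83) = 112833/248917 = 0.45330
Risk in exposed = 597/3596 = 0.16602; risk in unexposed = 83/272 = 0.30515; RR = 0.54406
OR/RR = 0.45330 / 0.54406 = 0.83317
The outcome is not rare, so the OR lies further from 1 than the RR.

0.833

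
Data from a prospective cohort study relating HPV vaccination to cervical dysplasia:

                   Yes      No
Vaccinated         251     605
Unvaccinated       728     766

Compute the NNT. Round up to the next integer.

6

Risk in treated group = 251/856 = 0.29322; risk in control = 728/1494 = 0.48728.
Absolute risk reduction = 0.48728 − 0.29322 = 0.19406
NNT = 1 / ARR = 1 / 0.19406 = 5.153 → round up → 6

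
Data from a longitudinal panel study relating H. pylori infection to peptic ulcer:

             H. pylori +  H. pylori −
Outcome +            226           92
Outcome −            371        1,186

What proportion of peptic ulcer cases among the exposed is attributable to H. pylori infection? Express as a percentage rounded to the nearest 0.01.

Reading the table with exposure as columns: a = 226 (H. pylori +, case), b = 371 (H. pylori +, non-case), c = 92 (H. pylori −, case), d = 1186.
Risk in exposed = 226/597 = 0.37856; risk in unexposed = 92/1278 = 0.07199.
RR = 0.37856/0.07199 = 5.25868
AR% = (RR − 1)/RR × 100 = (5.25868 − 1)/5.25868 × 100 = 80.9838%

80.98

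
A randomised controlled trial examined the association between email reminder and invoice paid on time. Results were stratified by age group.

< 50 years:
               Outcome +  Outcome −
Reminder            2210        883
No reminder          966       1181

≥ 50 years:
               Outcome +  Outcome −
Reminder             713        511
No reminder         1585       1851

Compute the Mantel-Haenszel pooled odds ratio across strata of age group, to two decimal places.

OR_MH = Σ(aᵢdᵢ/nᵢ) / Σ(bᵢcᵢ/nᵢ), where nᵢ is the stratum total.
Stratum 1 (< 50 years): n = 5240; a·d/n = 2210·1181/5240 = 498.0935; b·c/n = 883·966/5240 = 162.7821
Stratum 2 (≥ 50 years): n = 4660; a·d/n = 713·1851/4660 = 283.2109; b·c/n = 511·1585/4660 = 173.8058
OR_MH = (498.0935 + 283.2109) / (162.7821 + 173.8058) = 781.3045 / 336.5879 = 2.32125

2.32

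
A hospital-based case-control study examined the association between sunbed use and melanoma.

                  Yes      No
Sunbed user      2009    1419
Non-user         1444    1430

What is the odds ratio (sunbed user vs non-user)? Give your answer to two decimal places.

Cells: a = 2009, b = 1419, c = 1444, d = 1430.
OR = (a·d)/(b·c) = (2009 × 1430) / (1419 × 1444) = 2872870 / 2049036 = 1.40206
The odds of melanoma are about 1.40 times as high in the sunbed user group.

1.40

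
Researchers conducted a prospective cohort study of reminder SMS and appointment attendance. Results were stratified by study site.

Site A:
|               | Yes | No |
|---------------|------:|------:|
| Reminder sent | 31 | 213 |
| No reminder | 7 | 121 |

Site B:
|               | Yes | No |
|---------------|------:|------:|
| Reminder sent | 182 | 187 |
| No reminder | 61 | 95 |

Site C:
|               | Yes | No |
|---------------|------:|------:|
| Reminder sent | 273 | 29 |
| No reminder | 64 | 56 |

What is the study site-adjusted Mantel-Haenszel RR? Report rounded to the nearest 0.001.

RR_MH = Σ(aᵢ·n₀ᵢ/nᵢ) / Σ(cᵢ·n₁ᵢ/nᵢ), with n₁ᵢ = aᵢ+bᵢ (exposed), n₀ᵢ = cᵢ+dᵢ (unexposed), nᵢ = n₁ᵢ+n₀ᵢ.
Stratum 1 (Site A): n₁ = 244, n₀ = 128, n = 372; a·n₀/n = 31·128/372 = 10.6667; c·n₁/n = 7·244/372 = 4.5914
Stratum 2 (Site B): n₁ = 369, n₀ = 156, n = 525; a·n₀/n = 182·156/525 = 54.0800; c·n₁/n = 61·369/525 = 42.8743
Stratum 3 (Site C): n₁ = 302, n₀ = 120, n = 422; a·n₀/n = 273·120/422 = 77.6303; c·n₁/n = 64·302/422 = 45.8009
RR_MH = (10.6667 + 54.0800 + 77.6303) / (4.5914 + 42.8743 + 45.8009) = 142.3770 / 93.2666 = 1.52656

1.527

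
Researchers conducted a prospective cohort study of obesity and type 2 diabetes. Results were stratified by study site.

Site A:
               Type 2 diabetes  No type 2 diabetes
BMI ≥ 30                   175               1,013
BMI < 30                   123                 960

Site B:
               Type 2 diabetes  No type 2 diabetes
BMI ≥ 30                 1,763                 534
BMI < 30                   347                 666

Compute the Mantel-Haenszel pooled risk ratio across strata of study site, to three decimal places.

2.042

RR_MH = Σ(aᵢ·n₀ᵢ/nᵢ) / Σ(cᵢ·n₁ᵢ/nᵢ), with n₁ᵢ = aᵢ+bᵢ (exposed), n₀ᵢ = cᵢ+dᵢ (unexposed), nᵢ = n₁ᵢ+n₀ᵢ.
Stratum 1 (Site A): n₁ = 1188, n₀ = 1083, n = 2271; a·n₀/n = 175·1083/2271 = 83.4544; c·n₁/n = 123·1188/2271 = 64.3435
Stratum 2 (Site B): n₁ = 2297, n₀ = 1013, n = 3310; a·n₀/n = 1763·1013/3310 = 539.5526; c·n₁/n = 347·2297/3310 = 240.8033
RR_MH = (83.4544 + 539.5526) / (64.3435 + 240.8033) = 623.0070 / 305.1468 = 2.04166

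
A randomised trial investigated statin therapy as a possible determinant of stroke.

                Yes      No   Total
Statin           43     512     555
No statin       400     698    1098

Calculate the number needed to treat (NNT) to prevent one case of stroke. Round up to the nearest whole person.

4

Risk in treated group = 43/555 = 0.07748; risk in control = 400/1098 = 0.36430.
Absolute risk reduction = 0.36430 − 0.07748 = 0.28682
NNT = 1 / ARR = 1 / 0.28682 = 3.486 → round up → 4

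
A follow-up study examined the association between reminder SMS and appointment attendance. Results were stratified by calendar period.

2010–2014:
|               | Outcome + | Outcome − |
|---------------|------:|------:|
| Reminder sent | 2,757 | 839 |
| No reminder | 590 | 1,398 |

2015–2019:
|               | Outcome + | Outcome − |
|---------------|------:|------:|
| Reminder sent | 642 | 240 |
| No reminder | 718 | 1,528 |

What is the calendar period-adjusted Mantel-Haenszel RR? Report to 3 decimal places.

2.477

RR_MH = Σ(aᵢ·n₀ᵢ/nᵢ) / Σ(cᵢ·n₁ᵢ/nᵢ), with n₁ᵢ = aᵢ+bᵢ (exposed), n₀ᵢ = cᵢ+dᵢ (unexposed), nᵢ = n₁ᵢ+n₀ᵢ.
Stratum 1 (2010–2014): n₁ = 3596, n₀ = 1988, n = 5584; a·n₀/n = 2757·1988/5584 = 981.5394; c·n₁/n = 590·3596/5584 = 379.9499
Stratum 2 (2015–2019): n₁ = 882, n₀ = 2246, n = 3128; a·n₀/n = 642·2246/3128 = 460.9757; c·n₁/n = 718·882/3128 = 202.4540
RR_MH = (981.5394 + 460.9757) / (379.9499 + 202.4540) = 1442.5151 / 582.4038 = 2.47683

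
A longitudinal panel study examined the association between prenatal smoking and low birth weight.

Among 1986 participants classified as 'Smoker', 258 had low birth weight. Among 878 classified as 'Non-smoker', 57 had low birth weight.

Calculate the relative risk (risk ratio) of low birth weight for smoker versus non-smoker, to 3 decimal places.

2.001

From the description: a = 258, b = 1728, c = 57, d = 821.
Risk in exposed = 258/1986 = 0.12991; risk in unexposed = 57/878 = 0.06492.
RR = 0.12991 / 0.06492 = 2.00106
The risk among the exposed is 2.00 times that among the unexposed.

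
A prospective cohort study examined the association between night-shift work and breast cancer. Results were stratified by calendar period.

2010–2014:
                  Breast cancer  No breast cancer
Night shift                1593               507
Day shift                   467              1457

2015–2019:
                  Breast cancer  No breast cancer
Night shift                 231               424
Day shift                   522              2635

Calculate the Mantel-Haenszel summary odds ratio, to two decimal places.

OR_MH = Σ(aᵢdᵢ/nᵢ) / Σ(bᵢcᵢ/nᵢ), where nᵢ is the stratum total.
Stratum 1 (2010–2014): n = 4024; a·d/n = 1593·1457/4024 = 576.7895; b·c/n = 507·467/4024 = 58.8392
Stratum 2 (2015–2019): n = 3812; a·d/n = 231·2635/3812 = 159.6760; b·c/n = 424·522/3812 = 58.0609
OR_MH = (576.7895 + 159.6760) / (58.8392 + 58.0609) = 736.4655 / 116.9001 = 6.29996

6.30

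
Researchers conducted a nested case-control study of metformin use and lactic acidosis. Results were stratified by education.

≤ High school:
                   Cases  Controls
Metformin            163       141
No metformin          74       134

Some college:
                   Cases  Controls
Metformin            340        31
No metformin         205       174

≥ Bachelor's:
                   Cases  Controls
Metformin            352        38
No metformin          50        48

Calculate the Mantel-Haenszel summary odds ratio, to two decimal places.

4.77

OR_MH = Σ(aᵢdᵢ/nᵢ) / Σ(bᵢcᵢ/nᵢ), where nᵢ is the stratum total.
Stratum 1 (≤ High school): n = 512; a·d/n = 163·134/512 = 42.6602; b·c/n = 141·74/512 = 20.3789
Stratum 2 (Some college): n = 750; a·d/n = 340·174/750 = 78.8800; b·c/n = 31·205/750 = 8.4733
Stratum 3 (≥ Bachelor's): n = 488; a·d/n = 352·48/488 = 34.6230; b·c/n = 38·50/488 = 3.8934
OR_MH = (42.6602 + 78.8800 + 34.6230) / (20.3789 + 8.4733 + 3.8934) = 156.1631 / 32.7457 = 4.76897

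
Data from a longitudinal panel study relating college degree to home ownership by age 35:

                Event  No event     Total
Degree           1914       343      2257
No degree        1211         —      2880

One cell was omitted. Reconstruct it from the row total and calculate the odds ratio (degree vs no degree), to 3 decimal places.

7.691

The missing cell is in the unexposed row: 2880 − 1211 = 1669.
So a = 1914, b = 343, c = 1211, d = 1669.
OR = (a·d)/(b·c) = (1914 × 1669) / (343 × 1211) = 3194466 / 415373 = 7.69060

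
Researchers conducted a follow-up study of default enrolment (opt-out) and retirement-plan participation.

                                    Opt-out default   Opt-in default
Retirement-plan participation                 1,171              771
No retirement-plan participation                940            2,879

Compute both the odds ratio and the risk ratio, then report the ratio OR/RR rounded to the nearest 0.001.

Reading the table with exposure as columns: a = 1171 (Opt-out default, case), b = 940 (Opt-out default, non-case), c = 771 (Opt-in default, case), d = 2879.
OR = (1171·2879)/(940·771) = 3371309/724740 = 4.65175
Risk in exposed = 1171/2111 = 0.55471; risk in unexposed = 771/3650 = 0.21123; RR = 2.62608
OR/RR = 4.65175 / 2.62608 = 1.77137
The outcome is not rare, so the OR lies further from 1 than the RR.

1.771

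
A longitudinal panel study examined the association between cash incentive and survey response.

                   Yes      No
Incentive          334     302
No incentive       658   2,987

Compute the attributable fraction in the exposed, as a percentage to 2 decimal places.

Cells: a = 334, b = 302, c = 658, d = 2987.
Risk in exposed = 334/636 = 0.52516; risk in unexposed = 658/3645 = 0.18052.
RR = 0.52516/0.18052 = 2.90912
AR% = (RR − 1)/RR × 100 = (2.90912 − 1)/2.90912 × 100 = 65.6253%

65.63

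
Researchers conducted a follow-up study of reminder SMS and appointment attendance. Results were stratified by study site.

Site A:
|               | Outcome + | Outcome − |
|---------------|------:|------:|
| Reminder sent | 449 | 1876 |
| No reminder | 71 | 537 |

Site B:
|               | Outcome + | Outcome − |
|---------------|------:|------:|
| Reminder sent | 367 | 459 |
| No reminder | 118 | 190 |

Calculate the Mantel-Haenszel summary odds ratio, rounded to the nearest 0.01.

1.54

OR_MH = Σ(aᵢdᵢ/nᵢ) / Σ(bᵢcᵢ/nᵢ), where nᵢ is the stratum total.
Stratum 1 (Site A): n = 2933; a·d/n = 449·537/2933 = 82.2070; b·c/n = 1876·71/2933 = 45.4129
Stratum 2 (Site B): n = 1134; a·d/n = 367·190/1134 = 61.4903; b·c/n = 459·118/1134 = 47.7619
OR_MH = (82.2070 + 61.4903) / (45.4129 + 47.7619) = 143.6973 / 93.1748 = 1.54223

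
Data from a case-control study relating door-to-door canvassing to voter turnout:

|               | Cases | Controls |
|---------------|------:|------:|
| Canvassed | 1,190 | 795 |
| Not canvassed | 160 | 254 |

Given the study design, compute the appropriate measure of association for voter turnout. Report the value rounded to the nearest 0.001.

Cells: a = 1190, b = 795, c = 160, d = 254.
This is a case-control study: participants were sampled on outcome status, so risks in the source population cannot be estimated directly — relative risk is not valid here. The odds ratio is the appropriate measure.
OR = (a·d)/(b·c) = (1190 × 254) / (795 × 160) = 302260 / 127200 = 2.37626

2.376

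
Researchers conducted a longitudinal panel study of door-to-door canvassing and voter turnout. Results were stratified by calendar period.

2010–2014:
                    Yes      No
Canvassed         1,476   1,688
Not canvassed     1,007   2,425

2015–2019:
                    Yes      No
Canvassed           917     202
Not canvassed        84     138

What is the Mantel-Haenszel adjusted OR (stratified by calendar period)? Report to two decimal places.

OR_MH = Σ(aᵢdᵢ/nᵢ) / Σ(bᵢcᵢ/nᵢ), where nᵢ is the stratum total.
Stratum 1 (2010–2014): n = 6596; a·d/n = 1476·2425/6596 = 542.6471; b·c/n = 1688·1007/6596 = 257.7041
Stratum 2 (2015–2019): n = 1341; a·d/n = 917·138/1341 = 94.3669; b·c/n = 202·84/1341 = 12.6532
OR_MH = (542.6471 + 94.3669) / (257.7041 + 12.6532) = 637.0139 / 270.3573 = 2.35619

2.36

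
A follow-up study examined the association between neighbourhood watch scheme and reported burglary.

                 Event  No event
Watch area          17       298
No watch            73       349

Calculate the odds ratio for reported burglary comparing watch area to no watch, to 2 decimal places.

0.27

Cells: a = 17, b = 298, c = 73, d = 349.
OR = (a·d)/(b·c) = (17 × 349) / (298 × 73) = 5933 / 21754 = 0.27273
Exposure is associated with lower odds of reported burglary (OR = 0.27 < 1).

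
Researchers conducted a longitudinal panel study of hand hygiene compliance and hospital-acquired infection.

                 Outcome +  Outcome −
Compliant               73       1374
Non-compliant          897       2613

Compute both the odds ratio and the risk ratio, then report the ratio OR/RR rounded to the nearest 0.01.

Cells: a = 73, b = 1374, c = 897, d = 2613.
OR = (73·2613)/(1374·897) = 190749/1232478 = 0.15477
Risk in exposed = 73/1447 = 0.05045; risk in unexposed = 897/3510 = 0.25556; RR = 0.19741
OR/RR = 0.15477 / 0.19741 = 0.78400
The outcome is not rare, so the OR lies further from 1 than the RR.

0.78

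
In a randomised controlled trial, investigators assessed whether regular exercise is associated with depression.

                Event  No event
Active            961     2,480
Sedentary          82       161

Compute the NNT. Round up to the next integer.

18

Risk in treated group = 961/3441 = 0.27928; risk in control = 82/243 = 0.33745.
Absolute risk reduction = 0.33745 − 0.27928 = 0.05817
NNT = 1 / ARR = 1 / 0.05817 = 17.191 → round up → 18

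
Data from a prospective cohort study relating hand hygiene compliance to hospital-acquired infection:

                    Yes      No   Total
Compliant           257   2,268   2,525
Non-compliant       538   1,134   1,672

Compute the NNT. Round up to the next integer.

Risk in treated group = 257/2525 = 0.10178; risk in control = 538/1672 = 0.32177.
Absolute risk reduction = 0.32177 − 0.10178 = 0.21999
NNT = 1 / ARR = 1 / 0.21999 = 4.546 → round up → 5

5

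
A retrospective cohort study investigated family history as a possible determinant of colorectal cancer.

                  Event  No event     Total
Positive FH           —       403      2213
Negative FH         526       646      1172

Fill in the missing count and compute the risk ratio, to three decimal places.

1.822

The missing cell is in the exposed row: 2213 − 403 = 1810.
So a = 1810, b = 403, c = 526, d = 646.
RR = [a/(a+b)] / [c/(c+d)] = (1810/2213) / (526/1172) = 0.81789/0.44881 = 1.82238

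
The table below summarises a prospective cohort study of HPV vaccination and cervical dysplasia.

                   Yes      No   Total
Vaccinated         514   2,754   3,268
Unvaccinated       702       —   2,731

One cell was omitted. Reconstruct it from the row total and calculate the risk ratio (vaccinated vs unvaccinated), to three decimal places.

The missing cell is in the unexposed row: 2731 − 702 = 2029.
So a = 514, b = 2754, c = 702, d = 2029.
RR = [a/(a+b)] / [c/(c+d)] = (514/3268) / (702/2731) = 0.15728/0.25705 = 0.61188

0.612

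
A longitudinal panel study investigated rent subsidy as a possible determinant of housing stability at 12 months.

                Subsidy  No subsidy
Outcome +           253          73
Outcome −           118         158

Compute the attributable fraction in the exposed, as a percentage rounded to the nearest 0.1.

53.7

Reading the table with exposure as columns: a = 253 (Subsidy, case), b = 118 (Subsidy, non-case), c = 73 (No subsidy, case), d = 158.
Risk in exposed = 253/371 = 0.68194; risk in unexposed = 73/231 = 0.31602.
RR = 0.68194/0.31602 = 2.15792
AR% = (RR − 1)/RR × 100 = (2.15792 − 1)/2.15792 × 100 = 53.6591%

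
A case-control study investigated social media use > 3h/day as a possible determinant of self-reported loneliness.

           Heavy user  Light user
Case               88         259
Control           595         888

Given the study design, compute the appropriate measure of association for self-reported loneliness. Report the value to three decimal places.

0.507

Reading the table with exposure as columns: a = 88 (Heavy user, case), b = 595 (Heavy user, non-case), c = 259 (Light user, case), d = 888.
This is a case-control study: participants were sampled on outcome status, so risks in the source population cannot be estimated directly — relative risk is not valid here. The odds ratio is the appropriate measure.
OR = (a·d)/(b·c) = (88 × 888) / (595 × 259) = 78144 / 154105 = 0.50708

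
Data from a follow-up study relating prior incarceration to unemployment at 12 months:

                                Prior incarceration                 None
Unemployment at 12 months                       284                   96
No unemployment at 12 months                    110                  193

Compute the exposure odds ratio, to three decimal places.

Reading the table with exposure as columns: a = 284 (Prior incarceration, case), b = 110 (Prior incarceration, non-case), c = 96 (None, case), d = 193.
OR = (a·d)/(b·c) = (284 × 193) / (110 × 96) = 54812 / 10560 = 5.19053
The odds of unemployment at 12 months are about 5.19 times as high in the prior incarceration group.

5.191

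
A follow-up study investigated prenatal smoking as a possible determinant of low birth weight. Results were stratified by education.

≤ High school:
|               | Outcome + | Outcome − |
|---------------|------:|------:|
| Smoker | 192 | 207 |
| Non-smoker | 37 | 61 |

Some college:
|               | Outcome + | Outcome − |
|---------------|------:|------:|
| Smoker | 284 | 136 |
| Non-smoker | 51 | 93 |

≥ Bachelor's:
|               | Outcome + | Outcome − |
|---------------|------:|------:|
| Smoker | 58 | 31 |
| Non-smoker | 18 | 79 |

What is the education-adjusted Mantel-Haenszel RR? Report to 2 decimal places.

RR_MH = Σ(aᵢ·n₀ᵢ/nᵢ) / Σ(cᵢ·n₁ᵢ/nᵢ), with n₁ᵢ = aᵢ+bᵢ (exposed), n₀ᵢ = cᵢ+dᵢ (unexposed), nᵢ = n₁ᵢ+n₀ᵢ.
Stratum 1 (≤ High school): n₁ = 399, n₀ = 98, n = 497; a·n₀/n = 192·98/497 = 37.8592; c·n₁/n = 37·399/497 = 29.7042
Stratum 2 (Some college): n₁ = 420, n₀ = 144, n = 564; a·n₀/n = 284·144/564 = 72.5106; c·n₁/n = 51·420/564 = 37.9787
Stratum 3 (≥ Bachelor's): n₁ = 89, n₀ = 97, n = 186; a·n₀/n = 58·97/186 = 30.2473; c·n₁/n = 18·89/186 = 8.6129
RR_MH = (37.8592 + 72.5106 + 30.2473) / (29.7042 + 37.9787 + 8.6129) = 140.6171 / 76.2959 = 1.84305

1.84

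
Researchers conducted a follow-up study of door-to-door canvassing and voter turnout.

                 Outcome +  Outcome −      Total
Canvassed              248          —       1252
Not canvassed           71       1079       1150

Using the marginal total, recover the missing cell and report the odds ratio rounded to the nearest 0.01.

The missing cell is in the exposed row: 1252 − 248 = 1004.
So a = 248, b = 1004, c = 71, d = 1079.
OR = (a·d)/(b·c) = (248 × 1079) / (1004 × 71) = 267592 / 71284 = 3.75389

3.75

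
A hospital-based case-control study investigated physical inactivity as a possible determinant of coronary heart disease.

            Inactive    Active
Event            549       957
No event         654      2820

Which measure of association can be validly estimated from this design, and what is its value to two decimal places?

Reading the table with exposure as columns: a = 549 (Inactive, case), b = 654 (Inactive, non-case), c = 957 (Active, case), d = 2820.
This is a hospital-based case-control study: participants were sampled on outcome status, so risks in the source population cannot be estimated directly — relative risk is not valid here. The odds ratio is the appropriate measure.
OR = (a·d)/(b·c) = (549 × 2820) / (654 × 957) = 1548180 / 625878 = 2.47361

2.47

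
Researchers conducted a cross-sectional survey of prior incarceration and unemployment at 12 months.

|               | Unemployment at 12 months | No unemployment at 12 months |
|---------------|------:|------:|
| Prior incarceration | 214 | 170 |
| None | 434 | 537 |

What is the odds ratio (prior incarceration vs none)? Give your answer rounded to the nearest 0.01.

Cells: a = 214, b = 170, c = 434, d = 537.
OR = (a·d)/(b·c) = (214 × 537) / (170 × 434) = 114918 / 73780 = 1.55758
The odds of unemployment at 12 months are about 1.56 times as high in the prior incarceration group.

1.56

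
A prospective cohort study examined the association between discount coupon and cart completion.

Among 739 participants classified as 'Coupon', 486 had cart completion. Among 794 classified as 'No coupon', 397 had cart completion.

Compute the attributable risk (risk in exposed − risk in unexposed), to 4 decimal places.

From the description: a = 486, b = 253, c = 397, d = 397.
Risk in exposed = 486/739 = 0.657645; risk in unexposed = 397/794 = 0.500000.
Risk difference = 0.657645 − 0.500000 = 0.157645

0.1576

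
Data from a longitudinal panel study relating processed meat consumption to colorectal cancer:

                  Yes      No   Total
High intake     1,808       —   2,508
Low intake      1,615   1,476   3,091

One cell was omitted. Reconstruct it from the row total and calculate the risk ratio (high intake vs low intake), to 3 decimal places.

1.380

The missing cell is in the exposed row: 2508 − 1808 = 700.
So a = 1808, b = 700, c = 1615, d = 1476.
RR = [a/(a+b)] / [c/(c+d)] = (1808/2508) / (1615/3091) = 0.72089/0.52248 = 1.37974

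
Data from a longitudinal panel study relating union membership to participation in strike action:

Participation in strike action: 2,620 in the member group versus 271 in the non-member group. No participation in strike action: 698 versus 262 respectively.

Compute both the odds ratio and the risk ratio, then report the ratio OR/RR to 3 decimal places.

From the description: a = 2620, b = 698, c = 271, d = 262.
OR = (2620·262)/(698·271) = 686440/189158 = 3.62892
Risk in exposed = 2620/3318 = 0.78963; risk in unexposed = 271/533 = 0.50844; RR = 1.55304
OR/RR = 3.62892 / 1.55304 = 2.33666
The outcome is not rare, so the OR lies further from 1 than the RR.

2.337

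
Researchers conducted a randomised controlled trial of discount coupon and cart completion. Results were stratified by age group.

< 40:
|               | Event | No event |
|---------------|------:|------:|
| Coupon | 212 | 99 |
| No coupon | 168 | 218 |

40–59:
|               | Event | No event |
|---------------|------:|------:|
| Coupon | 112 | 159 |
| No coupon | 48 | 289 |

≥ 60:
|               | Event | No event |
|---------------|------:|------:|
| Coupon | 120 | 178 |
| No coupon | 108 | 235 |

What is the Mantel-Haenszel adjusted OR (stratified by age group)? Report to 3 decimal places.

2.463

OR_MH = Σ(aᵢdᵢ/nᵢ) / Σ(bᵢcᵢ/nᵢ), where nᵢ is the stratum total.
Stratum 1 (< 40): n = 697; a·d/n = 212·218/697 = 66.3070; b·c/n = 99·168/697 = 23.8623
Stratum 2 (40–59): n = 608; a·d/n = 112·289/608 = 53.2368; b·c/n = 159·48/608 = 12.5526
Stratum 3 (≥ 60): n = 641; a·d/n = 120·235/641 = 43.9938; b·c/n = 178·108/641 = 29.9906
OR_MH = (66.3070 + 53.2368 + 43.9938) / (23.8623 + 12.5526 + 29.9906) = 163.5376 / 66.4055 = 2.46271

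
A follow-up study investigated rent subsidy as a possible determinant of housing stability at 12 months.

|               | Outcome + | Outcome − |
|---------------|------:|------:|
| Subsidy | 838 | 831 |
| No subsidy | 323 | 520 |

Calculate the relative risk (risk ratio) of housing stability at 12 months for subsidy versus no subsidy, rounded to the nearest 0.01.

Cells: a = 838, b = 831, c = 323, d = 520.
Risk in exposed = 838/1669 = 0.50210; risk in unexposed = 323/843 = 0.38316.
RR = 0.50210 / 0.38316 = 1.31043
The risk among the exposed is 1.31 times that among the unexposed.

1.31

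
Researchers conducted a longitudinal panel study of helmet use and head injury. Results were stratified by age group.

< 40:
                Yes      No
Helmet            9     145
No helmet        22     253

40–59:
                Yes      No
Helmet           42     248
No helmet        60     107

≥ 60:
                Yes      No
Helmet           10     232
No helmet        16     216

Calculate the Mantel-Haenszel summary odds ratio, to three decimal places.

OR_MH = Σ(aᵢdᵢ/nᵢ) / Σ(bᵢcᵢ/nᵢ), where nᵢ is the stratum total.
Stratum 1 (< 40): n = 429; a·d/n = 9·253/429 = 5.3077; b·c/n = 145·22/429 = 7.4359
Stratum 2 (40–59): n = 457; a·d/n = 42·107/457 = 9.8337; b·c/n = 248·60/457 = 32.5602
Stratum 3 (≥ 60): n = 474; a·d/n = 10·216/474 = 4.5570; b·c/n = 232·16/474 = 7.8312
OR_MH = (5.3077 + 9.8337 + 4.5570) / (7.4359 + 32.5602 + 7.8312) = 19.6984 / 47.8273 = 0.41186

0.412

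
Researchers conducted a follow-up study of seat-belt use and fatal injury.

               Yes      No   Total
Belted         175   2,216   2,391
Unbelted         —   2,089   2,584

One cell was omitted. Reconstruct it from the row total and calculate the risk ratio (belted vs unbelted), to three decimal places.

The missing cell is in the unexposed row: 2584 − 2089 = 495.
So a = 175, b = 2216, c = 495, d = 2089.
RR = [a/(a+b)] / [c/(c+d)] = (175/2391) / (495/2584) = 0.07319/0.19156 = 0.38207

0.382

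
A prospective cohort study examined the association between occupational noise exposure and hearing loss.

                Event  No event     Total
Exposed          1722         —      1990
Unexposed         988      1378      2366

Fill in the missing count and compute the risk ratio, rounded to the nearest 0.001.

The missing cell is in the exposed row: 1990 − 1722 = 268.
So a = 1722, b = 268, c = 988, d = 1378.
RR = [a/(a+b)] / [c/(c+d)] = (1722/1990) / (988/2366) = 0.86533/0.41758 = 2.07223

2.072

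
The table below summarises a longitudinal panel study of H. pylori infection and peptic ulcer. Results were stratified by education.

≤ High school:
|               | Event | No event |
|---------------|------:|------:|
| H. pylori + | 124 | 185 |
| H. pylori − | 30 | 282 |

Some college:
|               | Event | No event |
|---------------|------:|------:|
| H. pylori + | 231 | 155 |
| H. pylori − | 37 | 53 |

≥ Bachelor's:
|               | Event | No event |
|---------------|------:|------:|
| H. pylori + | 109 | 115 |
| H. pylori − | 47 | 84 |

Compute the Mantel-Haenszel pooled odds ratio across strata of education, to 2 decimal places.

2.98

OR_MH = Σ(aᵢdᵢ/nᵢ) / Σ(bᵢcᵢ/nᵢ), where nᵢ is the stratum total.
Stratum 1 (≤ High school): n = 621; a·d/n = 124·282/621 = 56.3092; b·c/n = 185·30/621 = 8.9372
Stratum 2 (Some college): n = 476; a·d/n = 231·53/476 = 25.7206; b·c/n = 155·37/476 = 12.0483
Stratum 3 (≥ Bachelor's): n = 355; a·d/n = 109·84/355 = 25.7915; b·c/n = 115·47/355 = 15.2254
OR_MH = (56.3092 + 25.7206 + 25.7915) / (8.9372 + 12.0483 + 15.2254) = 107.8213 / 36.2109 = 2.97760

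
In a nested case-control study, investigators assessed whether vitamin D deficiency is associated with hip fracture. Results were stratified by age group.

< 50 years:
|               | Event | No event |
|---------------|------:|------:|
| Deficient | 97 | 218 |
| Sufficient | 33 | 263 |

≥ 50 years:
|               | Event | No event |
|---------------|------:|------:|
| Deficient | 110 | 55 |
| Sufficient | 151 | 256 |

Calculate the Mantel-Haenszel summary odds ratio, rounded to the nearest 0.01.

3.46

OR_MH = Σ(aᵢdᵢ/nᵢ) / Σ(bᵢcᵢ/nᵢ), where nᵢ is the stratum total.
Stratum 1 (< 50 years): n = 611; a·d/n = 97·263/611 = 41.7529; b·c/n = 218·33/611 = 11.7741
Stratum 2 (≥ 50 years): n = 572; a·d/n = 110·256/572 = 49.2308; b·c/n = 55·151/572 = 14.5192
OR_MH = (41.7529 + 49.2308) / (11.7741 + 14.5192) = 90.9836 / 26.2934 = 3.46033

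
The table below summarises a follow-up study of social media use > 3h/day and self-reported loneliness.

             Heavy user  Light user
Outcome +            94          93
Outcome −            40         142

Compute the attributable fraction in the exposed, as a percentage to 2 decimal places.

43.59

Reading the table with exposure as columns: a = 94 (Heavy user, case), b = 40 (Heavy user, non-case), c = 93 (Light user, case), d = 142.
Risk in exposed = 94/134 = 0.70149; risk in unexposed = 93/235 = 0.39574.
RR = 0.70149/0.39574 = 1.77259
AR% = (RR − 1)/RR × 100 = (1.77259 − 1)/1.77259 × 100 = 43.5853%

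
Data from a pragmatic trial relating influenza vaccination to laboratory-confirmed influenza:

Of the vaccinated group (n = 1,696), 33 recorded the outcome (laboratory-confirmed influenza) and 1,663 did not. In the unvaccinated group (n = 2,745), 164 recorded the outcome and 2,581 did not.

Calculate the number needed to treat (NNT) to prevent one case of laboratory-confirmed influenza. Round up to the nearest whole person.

25

Risk in treated group = 33/1696 = 0.01946; risk in control = 164/2745 = 0.05974.
Absolute risk reduction = 0.05974 − 0.01946 = 0.04029
NNT = 1 / ARR = 1 / 0.04029 = 24.822 → round up → 25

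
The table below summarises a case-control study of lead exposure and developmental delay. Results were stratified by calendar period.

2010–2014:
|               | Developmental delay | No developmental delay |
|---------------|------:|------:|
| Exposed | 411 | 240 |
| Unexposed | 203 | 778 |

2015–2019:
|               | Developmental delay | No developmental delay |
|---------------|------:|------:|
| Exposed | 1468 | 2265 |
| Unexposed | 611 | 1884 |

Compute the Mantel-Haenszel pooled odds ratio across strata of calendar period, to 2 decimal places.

2.54

OR_MH = Σ(aᵢdᵢ/nᵢ) / Σ(bᵢcᵢ/nᵢ), where nᵢ is the stratum total.
Stratum 1 (2010–2014): n = 1632; a·d/n = 411·778/1632 = 195.9301; b·c/n = 240·203/1632 = 29.8529
Stratum 2 (2015–2019): n = 6228; a·d/n = 1468·1884/6228 = 444.0771; b·c/n = 2265·611/6228 = 222.2086
OR_MH = (195.9301 + 444.0771) / (29.8529 + 222.2086) = 640.0072 / 252.0615 = 2.53909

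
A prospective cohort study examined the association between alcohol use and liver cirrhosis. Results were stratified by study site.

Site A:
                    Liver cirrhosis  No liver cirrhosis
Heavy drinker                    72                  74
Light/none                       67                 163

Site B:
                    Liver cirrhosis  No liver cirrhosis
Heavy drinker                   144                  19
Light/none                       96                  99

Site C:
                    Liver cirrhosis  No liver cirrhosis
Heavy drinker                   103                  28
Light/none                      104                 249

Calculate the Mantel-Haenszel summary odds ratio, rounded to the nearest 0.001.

OR_MH = Σ(aᵢdᵢ/nᵢ) / Σ(bᵢcᵢ/nᵢ), where nᵢ is the stratum total.
Stratum 1 (Site A): n = 376; a·d/n = 72·163/376 = 31.2128; b·c/n = 74·67/376 = 13.1862
Stratum 2 (Site B): n = 358; a·d/n = 144·99/358 = 39.8212; b·c/n = 19·96/358 = 5.0950
Stratum 3 (Site C): n = 484; a·d/n = 103·249/484 = 52.9897; b·c/n = 28·104/484 = 6.0165
OR_MH = (31.2128 + 39.8212 + 52.9897) / (13.1862 + 5.0950 + 6.0165) = 124.0237 / 24.2977 = 5.10434

5.104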